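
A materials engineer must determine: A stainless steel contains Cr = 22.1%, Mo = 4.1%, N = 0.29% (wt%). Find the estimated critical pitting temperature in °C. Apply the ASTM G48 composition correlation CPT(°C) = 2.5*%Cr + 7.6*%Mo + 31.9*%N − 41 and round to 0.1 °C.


Apply the ASTM G48 empirical CPT estimate: CPT(°C) = 2.5*%Cr + 7.6*%Mo + 31.9*%N − 41
2.5*22.1 = 55.25; 7.6*4.1 = 31.16; 31.9*0.29 = 9.251
CPT = 55.25 + 31.16 + 9.251 − 41 = 54.661 °C
Rounded to 0.1 °C: CPT ≈ 54.7 °C

54.7 °C


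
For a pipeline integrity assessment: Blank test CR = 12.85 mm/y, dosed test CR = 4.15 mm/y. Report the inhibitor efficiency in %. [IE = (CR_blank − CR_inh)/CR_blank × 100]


Apply the inhibitor-efficiency definition: IE = (CR_blank − CR_inh)/CR_blank × 100
IE = (12.85 − 4.15) / 12.85 × 100
IE = 8.7 / 12.85 × 100 = 67.7 %

67.7 %


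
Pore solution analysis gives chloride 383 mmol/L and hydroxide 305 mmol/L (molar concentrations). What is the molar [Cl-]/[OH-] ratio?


Threshold parameter = [Cl-] / [OH-] (molar basis; both in mmol/L, so units cancel)
Ratio = 383 / 305 = 1.26

1.26


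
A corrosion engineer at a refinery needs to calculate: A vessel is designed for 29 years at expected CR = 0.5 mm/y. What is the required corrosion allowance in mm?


Corrosion allowance = CR × design life
CA = 0.5 * 29 = 14.5 mm

14.5 mm


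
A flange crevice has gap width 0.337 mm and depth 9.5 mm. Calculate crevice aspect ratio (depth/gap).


Aspect ratio = depth / gap
Ratio = 9.5 / 0.337 = 28.2

28.2


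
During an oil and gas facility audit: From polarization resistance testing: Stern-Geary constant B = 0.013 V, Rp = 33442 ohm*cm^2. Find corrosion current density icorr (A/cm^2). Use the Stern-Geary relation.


Apply the Stern-Geary relation: icorr = B / Rp
icorr = 0.013 / 33442 = 3.887×10^-7 A/cm^2

3.887×10^-7 A/cm^2


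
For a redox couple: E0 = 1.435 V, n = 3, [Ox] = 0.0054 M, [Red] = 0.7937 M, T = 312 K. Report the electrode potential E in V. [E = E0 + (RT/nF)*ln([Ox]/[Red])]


Apply the Nernst equation: E = E0 + (RT/nF)*ln([Ox]/[Red])
Step 1: RT/nF = 8.314*312/(3*96485) = 0.00896156 V
Step 2: [Ox]/[Red] = 0.0054/0.7937 = 0.006804
Step 3: ln(0.006804) = -4.990245
Step 4: correction = 0.00896156 * -4.990245 = -0.0447 V
E = 1.435 + -0.0447 = 1.3903 V

1.3903 V


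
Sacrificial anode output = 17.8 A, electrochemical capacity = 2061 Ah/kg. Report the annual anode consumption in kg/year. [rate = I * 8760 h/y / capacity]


Annual consumption = current * hours per year / capacity
Rate = 17.8 * 8760 / 2061 = 75.7 kg/year

75.7 kg/year


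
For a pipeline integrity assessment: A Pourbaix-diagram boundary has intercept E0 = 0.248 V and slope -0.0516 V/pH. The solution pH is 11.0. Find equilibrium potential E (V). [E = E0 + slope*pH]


Apply the Pourbaix line equation: E = E0 + slope*pH
E = 0.248 + (-0.0516)*11.0 = 0.248 + (-0.5676) = -0.3196 V
Rounded to 3 decimal places: E = -0.320 V

-0.320 V


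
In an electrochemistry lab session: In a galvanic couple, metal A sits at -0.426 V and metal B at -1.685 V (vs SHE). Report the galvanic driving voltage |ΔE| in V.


Driving voltage is the absolute potential difference.
|ΔE| = |-0.426 − (-1.685)| = 1.259 V

1.259 V


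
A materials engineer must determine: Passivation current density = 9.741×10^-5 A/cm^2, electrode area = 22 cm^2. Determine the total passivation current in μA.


I = i_pass * A, then convert A → μA (×10^6)
I = 9.741×10^-5 * 22 * 10^6 = 2143.02 μA

2143.02 μA


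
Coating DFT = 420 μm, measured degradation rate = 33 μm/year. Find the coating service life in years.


Service life = thickness / degradation rate
Life = 420 / 33 = 12.7 years

12.7 years


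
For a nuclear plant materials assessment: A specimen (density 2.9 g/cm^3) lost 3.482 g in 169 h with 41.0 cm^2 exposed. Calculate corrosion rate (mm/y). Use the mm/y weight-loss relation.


Apply the mm/y weight-loss relation: CR = 87600 * W / (D * A * T)
Numerator: 87600 * 3.482 = 305023.2
Denominator: 2.9 * 41.0 * 169 = 20094.1
CR = 305023.2 / 20094.1 = 15.1797 mm/y

15.1797 mm/y


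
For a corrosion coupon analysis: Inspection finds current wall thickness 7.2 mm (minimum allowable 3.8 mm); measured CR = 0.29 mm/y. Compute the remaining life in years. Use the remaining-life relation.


Apply the remaining-life relation: RL = (t_current − t_min) / CR
RL = (7.2 − 3.8) / 0.29 = 3.4 / 0.29 = 11.7 years

11.7 years


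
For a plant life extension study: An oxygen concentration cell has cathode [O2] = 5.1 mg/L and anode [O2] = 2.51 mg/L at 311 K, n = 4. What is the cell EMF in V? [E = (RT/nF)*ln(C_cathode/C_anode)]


Apply the Nernst concentration-cell relation: E = (RT/nF)*ln(C_cathode/C_anode)
RT/nF = 8.314*311/(4*96485) = 0.00669963 V
ln(5.1/2.51) = 0.70896
E = 0.00669963 * 0.70896 = 0.00475 V

0.00475 V


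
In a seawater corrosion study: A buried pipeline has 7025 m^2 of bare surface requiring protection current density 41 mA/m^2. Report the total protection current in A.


I = area * current density, then convert mA → A (÷1000)
I = 7025 * 41 / 1000 = 288.03 A

288.03 A


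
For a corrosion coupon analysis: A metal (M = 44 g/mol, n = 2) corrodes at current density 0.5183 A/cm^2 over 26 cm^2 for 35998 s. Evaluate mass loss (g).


Apply Faraday's law: m = i*A*t*M / (n*F)
Total charge passed Q = i*A*t = 0.5183*26*35998 = 485101.8484 C
m = Q*M/(n*F) = 485101.8484*44/(2*96485) = 110.61036 g

110.61036 g


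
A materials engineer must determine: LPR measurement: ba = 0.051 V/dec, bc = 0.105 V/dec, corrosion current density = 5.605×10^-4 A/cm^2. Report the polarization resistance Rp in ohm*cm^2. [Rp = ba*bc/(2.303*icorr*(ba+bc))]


Apply the Stern-Geary equation: Rp = ba*bc / (2.303*icorr*(ba+bc))
ba*bc = 0.051*0.105 = 0.005355
ba+bc = 0.156; 2.303*icorr*(ba+bc) = 2.303*5.605×10^-4*0.156 = 2.0136971×10^-4
Rp = 0.005355 / 2.0136971×10^-4 = 26.6 ohm*cm^2

26.6 ohm*cm^2


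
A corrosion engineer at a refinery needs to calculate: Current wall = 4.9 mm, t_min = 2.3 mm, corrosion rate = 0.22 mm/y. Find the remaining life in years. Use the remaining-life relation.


Apply the remaining-life relation: RL = (t_current − t_min) / CR
RL = (4.9 − 2.3) / 0.22 = 2.6 / 0.22 = 11.8 years

11.8 years


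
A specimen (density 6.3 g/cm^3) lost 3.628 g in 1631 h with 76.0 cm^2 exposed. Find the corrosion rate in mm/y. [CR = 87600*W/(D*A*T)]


Apply the mm/y weight-loss relation: CR = 87600 * W / (D * A * T)
Numerator: 87600 * 3.628 = 317812.8
Denominator: 6.3 * 76.0 * 1631 = 780922.8
CR = 317812.8 / 780922.8 = 0.407 mm/y

0.407 mm/y


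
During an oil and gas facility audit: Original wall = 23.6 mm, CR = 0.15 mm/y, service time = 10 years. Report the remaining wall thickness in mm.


Remaining wall = original − CR × time
t = 23.6 − 0.15*10 = 23.6 − 1.5 = 22.1 mm

22.1 mm


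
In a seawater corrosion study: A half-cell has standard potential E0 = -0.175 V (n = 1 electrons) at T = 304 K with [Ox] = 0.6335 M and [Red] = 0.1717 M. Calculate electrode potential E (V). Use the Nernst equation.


Apply the Nernst equation: E = E0 + (RT/nF)*ln([Ox]/[Red])
Step 1: RT/nF = 8.314*304/(1*96485) = 0.02619533 V
Step 2: [Ox]/[Red] = 0.6335/0.1717 = 3.689575
Step 3: ln(3.689575) = 1.305511
Step 4: correction = 0.02619533 * 1.305511 = 0.034 V
E = -0.175 + 0.034 = -0.141 V

-0.141 V


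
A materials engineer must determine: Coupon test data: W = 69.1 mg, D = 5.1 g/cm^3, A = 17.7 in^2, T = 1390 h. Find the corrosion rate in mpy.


Apply the mpy weight-loss relation: CR = 534 * W / (D * A * T)
Numerator: 534 * 69.1 = 36899.4
Denominator: 5.1 * 17.7 * 1390 = 125475.3
CR = 36899.4 / 125475.3 = 0.294 mpy

0.294 mpy


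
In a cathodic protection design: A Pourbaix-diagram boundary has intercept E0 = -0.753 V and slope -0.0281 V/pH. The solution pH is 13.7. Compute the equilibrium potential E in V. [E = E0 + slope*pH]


Apply the Pourbaix line equation: E = E0 + slope*pH
E = -0.753 + (-0.0281)*13.7 = -0.753 + (-0.38497) = -1.13797 V
Rounded to 4 decimal places: E = -1.1380 V

-1.1380 V


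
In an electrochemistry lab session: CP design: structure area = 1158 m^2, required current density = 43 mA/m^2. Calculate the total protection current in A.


I = area * current density, then convert mA → A (÷1000)
I = 1158 * 43 / 1000 = 49.79 A

49.79 A


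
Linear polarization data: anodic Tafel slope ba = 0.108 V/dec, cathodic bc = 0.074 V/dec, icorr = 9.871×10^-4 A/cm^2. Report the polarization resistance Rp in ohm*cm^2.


Apply the Stern-Geary equation: Rp = ba*bc / (2.303*icorr*(ba+bc))
ba*bc = 0.108*0.074 = 0.007992
ba+bc = 0.182; 2.303*icorr*(ba+bc) = 2.303*9.871×10^-4*0.182 = 4.1373902×10^-4
Rp = 0.007992 / 4.1373902×10^-4 = 19.32 ohm*cm^2

19.32 ohm*cm^2


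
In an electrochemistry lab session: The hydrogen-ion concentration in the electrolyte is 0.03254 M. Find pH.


pH = −log10[H+]
pH = −log10(0.03254) = 1.49

1.49


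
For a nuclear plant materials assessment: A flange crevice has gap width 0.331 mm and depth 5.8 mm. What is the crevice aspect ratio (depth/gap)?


Aspect ratio = depth / gap
Ratio = 5.8 / 0.331 = 17.5

17.5


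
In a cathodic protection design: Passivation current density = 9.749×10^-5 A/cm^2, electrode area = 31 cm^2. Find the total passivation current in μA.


I = i_pass * A, then convert A → μA (×10^6)
I = 9.749×10^-5 * 31 * 10^6 = 3022.19 μA

3022.19 μA


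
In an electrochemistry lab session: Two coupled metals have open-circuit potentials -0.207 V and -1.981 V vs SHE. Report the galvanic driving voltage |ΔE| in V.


Driving voltage is the absolute potential difference.
|ΔE| = |-0.207 − (-1.981)| = 1.774 V

1.774 V


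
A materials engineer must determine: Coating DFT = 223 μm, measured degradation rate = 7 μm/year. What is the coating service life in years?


Service life = thickness / degradation rate
Life = 223 / 7 = 31.9 years

31.9 years


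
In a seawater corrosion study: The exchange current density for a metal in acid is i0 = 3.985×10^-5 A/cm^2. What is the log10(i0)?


i0 = 3.985×10^-5 A/cm^2
log10(i0) = -4.4

-4.4


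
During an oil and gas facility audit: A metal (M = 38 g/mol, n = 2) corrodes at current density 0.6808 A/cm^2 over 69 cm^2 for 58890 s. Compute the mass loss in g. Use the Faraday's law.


Apply Faraday's law: m = i*A*t*M / (n*F)
Total charge passed Q = i*A*t = 0.6808*69*58890 = 2766369.528 C
m = Q*M/(n*F) = 2766369.528*38/(2*96485) = 544.75847 g

544.75847 g


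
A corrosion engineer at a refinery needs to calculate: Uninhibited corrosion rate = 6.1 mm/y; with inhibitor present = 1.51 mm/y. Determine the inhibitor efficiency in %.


Apply the inhibitor-efficiency definition: IE = (CR_blank − CR_inh)/CR_blank × 100
IE = (6.1 − 1.51) / 6.1 × 100
IE = 4.59 / 6.1 × 100 = 75.2 %

75.2 %


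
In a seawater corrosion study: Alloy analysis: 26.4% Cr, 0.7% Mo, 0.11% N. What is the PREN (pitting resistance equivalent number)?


Apply the PREN formula: PREN = Cr + 3.3*Mo + 16*N
PREN = 26.4 + 3.3*0.7 + 16*0.11
PREN = 26.4 + 2.31 + 1.76 = 30.47

30.47


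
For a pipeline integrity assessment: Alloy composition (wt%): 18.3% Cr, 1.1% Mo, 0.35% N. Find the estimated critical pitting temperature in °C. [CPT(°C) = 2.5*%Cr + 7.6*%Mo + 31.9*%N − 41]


Apply the ASTM G48 empirical CPT estimate: CPT(°C) = 2.5*%Cr + 7.6*%Mo + 31.9*%N − 41
2.5*18.3 = 45.75; 7.6*1.1 = 8.36; 31.9*0.35 = 11.165
CPT = 45.75 + 8.36 + 11.165 − 41 = 24.275 °C
Rounded to 0.1 °C: CPT ≈ 24.3 °C

24.3 °C


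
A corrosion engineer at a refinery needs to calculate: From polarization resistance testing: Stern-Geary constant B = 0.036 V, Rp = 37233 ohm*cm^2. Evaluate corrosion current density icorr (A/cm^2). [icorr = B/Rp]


Apply the Stern-Geary relation: icorr = B / Rp
icorr = 0.036 / 37233 = 9.669×10^-7 A/cm^2

9.669×10^-7 A/cm^2


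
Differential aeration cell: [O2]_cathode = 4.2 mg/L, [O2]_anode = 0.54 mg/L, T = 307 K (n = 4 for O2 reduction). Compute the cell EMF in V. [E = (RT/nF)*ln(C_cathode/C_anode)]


Apply the Nernst concentration-cell relation: E = (RT/nF)*ln(C_cathode/C_anode)
RT/nF = 8.314*307/(4*96485) = 0.00661346 V
ln(4.2/0.54) = 2.05127
E = 0.00661346 * 2.05127 = 0.01357 V

0.01357 V


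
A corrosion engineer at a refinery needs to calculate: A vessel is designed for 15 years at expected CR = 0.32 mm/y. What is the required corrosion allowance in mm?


Corrosion allowance = CR × design life
CA = 0.32 * 15 = 4.8 mm

4.8 mm


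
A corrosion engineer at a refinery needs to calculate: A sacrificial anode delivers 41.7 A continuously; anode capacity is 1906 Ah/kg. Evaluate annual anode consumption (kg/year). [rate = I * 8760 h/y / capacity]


Annual consumption = current * hours per year / capacity
Rate = 41.7 * 8760 / 1906 = 191.7 kg/year

191.7 kg/year


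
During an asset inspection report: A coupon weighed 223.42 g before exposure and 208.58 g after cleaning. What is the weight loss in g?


Weight loss = initial − final
WL = 223.42 − 208.58 = 14.84 g

14.84 g


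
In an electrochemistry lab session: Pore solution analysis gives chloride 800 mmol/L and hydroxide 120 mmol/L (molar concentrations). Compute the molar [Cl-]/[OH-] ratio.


Threshold parameter = [Cl-] / [OH-] (molar basis; both in mmol/L, so units cancel)
Ratio = 800 / 120 = 6.67

6.67


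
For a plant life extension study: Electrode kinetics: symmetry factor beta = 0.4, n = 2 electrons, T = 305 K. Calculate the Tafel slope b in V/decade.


Apply the Tafel slope relation: b = 2.303*R*T/(beta*n*F)
Numerator: 2.303 * 8.314 * 305 = 5839.88
Denominator: 0.4 * 2 * 96485 = 77188.0
b = 5839.88 / 77188.0 = 0.076 V/decade

0.076 V/decade


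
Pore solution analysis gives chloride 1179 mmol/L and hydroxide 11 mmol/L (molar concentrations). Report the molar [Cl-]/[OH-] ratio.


Threshold parameter = [Cl-] / [OH-] (molar basis; both in mmol/L, so units cancel)
Ratio = 1179 / 11 = 107.18

107.18


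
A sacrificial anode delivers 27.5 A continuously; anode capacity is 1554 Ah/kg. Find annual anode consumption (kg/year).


Annual consumption = current * hours per year / capacity
Rate = 27.5 * 8760 / 1554 = 155.0 kg/year

155.0 kg/year


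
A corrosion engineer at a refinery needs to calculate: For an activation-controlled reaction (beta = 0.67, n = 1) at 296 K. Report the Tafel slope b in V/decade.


Apply the Tafel slope relation: b = 2.303*R*T/(beta*n*F)
Numerator: 2.303 * 8.314 * 296 = 5667.55
Denominator: 0.67 * 1 * 96485 = 64644.95
b = 5667.55 / 64644.95 = 0.088 V/decade

0.088 V/decade


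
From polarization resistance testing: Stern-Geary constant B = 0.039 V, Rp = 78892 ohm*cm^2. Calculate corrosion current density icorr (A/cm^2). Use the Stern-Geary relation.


Apply the Stern-Geary relation: icorr = B / Rp
icorr = 0.039 / 78892 = 4.943×10^-7 A/cm^2

4.943×10^-7 A/cm^2


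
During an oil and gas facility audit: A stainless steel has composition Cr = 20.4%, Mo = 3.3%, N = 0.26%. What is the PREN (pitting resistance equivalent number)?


Apply the PREN formula: PREN = Cr + 3.3*Mo + 16*N
PREN = 20.4 + 3.3*3.3 + 16*0.26
PREN = 20.4 + 10.89 + 4.16 = 35.45

35.45


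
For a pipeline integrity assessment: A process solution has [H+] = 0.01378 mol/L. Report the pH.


pH = −log10[H+]
pH = −log10(0.01378) = 1.86

1.86


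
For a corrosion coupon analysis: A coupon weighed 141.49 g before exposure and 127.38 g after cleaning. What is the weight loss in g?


Weight loss = initial − final
WL = 141.49 − 127.38 = 14.11 g

14.11 g


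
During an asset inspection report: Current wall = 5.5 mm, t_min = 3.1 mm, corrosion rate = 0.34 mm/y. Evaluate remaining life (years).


Apply the remaining-life relation: RL = (t_current − t_min) / CR
RL = (5.5 − 3.1) / 0.34 = 2.4 / 0.34 = 7.1 years

7.1 years


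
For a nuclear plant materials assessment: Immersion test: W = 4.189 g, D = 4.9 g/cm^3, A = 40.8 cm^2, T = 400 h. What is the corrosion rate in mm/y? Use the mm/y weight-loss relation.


Apply the mm/y weight-loss relation: CR = 87600 * W / (D * A * T)
Numerator: 87600 * 4.189 = 366956.4
Denominator: 4.9 * 40.8 * 400 = 79968.0
CR = 366956.4 / 79968.0 = 4.58879 mm/y

4.58879 mm/y


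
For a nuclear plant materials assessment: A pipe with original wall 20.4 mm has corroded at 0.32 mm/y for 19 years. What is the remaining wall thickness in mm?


Remaining wall = original − CR × time
t = 20.4 − 0.32*19 = 20.4 − 6.08 = 14.32 mm

14.32 mm


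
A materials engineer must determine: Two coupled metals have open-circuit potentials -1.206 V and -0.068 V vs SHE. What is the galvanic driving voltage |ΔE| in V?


Driving voltage is the absolute potential difference.
|ΔE| = |-1.206 − (-0.068)| = 1.138 V

1.138 V


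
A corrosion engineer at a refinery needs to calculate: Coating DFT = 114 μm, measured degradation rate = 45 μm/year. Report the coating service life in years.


Service life = thickness / degradation rate
Life = 114 / 45 = 2.5 years

2.5 years


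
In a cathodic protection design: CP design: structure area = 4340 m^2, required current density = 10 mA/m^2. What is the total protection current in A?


I = area * current density, then convert mA → A (÷1000)
I = 4340 * 10 / 1000 = 43.4 A

43.4 A


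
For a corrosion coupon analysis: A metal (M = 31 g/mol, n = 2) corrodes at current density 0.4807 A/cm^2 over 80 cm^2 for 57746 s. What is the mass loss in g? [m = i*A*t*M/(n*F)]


Apply Faraday's law: m = i*A*t*M / (n*F)
Total charge passed Q = i*A*t = 0.4807*80*57746 = 2220680.176 C
m = Q*M/(n*F) = 2220680.176*31/(2*96485) = 356.74501 g

356.74501 g


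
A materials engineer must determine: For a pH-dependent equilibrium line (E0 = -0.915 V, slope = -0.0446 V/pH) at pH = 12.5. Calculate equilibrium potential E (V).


Apply the Pourbaix line equation: E = E0 + slope*pH
E = -0.915 + (-0.0446)*12.5 = -0.915 + (-0.5575) = -1.4725 V
Rounded to 3 decimal places: E = -1.473 V

-1.473 V


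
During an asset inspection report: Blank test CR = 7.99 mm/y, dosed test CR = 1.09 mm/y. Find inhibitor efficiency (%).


Apply the inhibitor-efficiency definition: IE = (CR_blank − CR_inh)/CR_blank × 100
IE = (7.99 − 1.09) / 7.99 × 100
IE = 6.9 / 7.99 × 100 = 86.4 %

86.4 %


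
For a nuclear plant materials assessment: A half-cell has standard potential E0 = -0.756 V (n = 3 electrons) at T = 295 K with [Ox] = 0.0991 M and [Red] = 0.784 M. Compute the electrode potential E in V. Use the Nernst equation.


Apply the Nernst equation: E = E0 + (RT/nF)*ln([Ox]/[Red])
Step 1: RT/nF = 8.314*295/(3*96485) = 0.00847327 V
Step 2: [Ox]/[Red] = 0.0991/0.784 = 0.126403
Step 3: ln(0.126403) = -2.06828
Step 4: correction = 0.00847327 * -2.06828 = -0.0175 V
E = -0.756 + -0.0175 = -0.7735 V

-0.7735 V


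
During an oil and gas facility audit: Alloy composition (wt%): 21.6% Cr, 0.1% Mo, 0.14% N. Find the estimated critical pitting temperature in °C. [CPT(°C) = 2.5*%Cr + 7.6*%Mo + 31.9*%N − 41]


Apply the ASTM G48 empirical CPT estimate: CPT(°C) = 2.5*%Cr + 7.6*%Mo + 31.9*%N − 41
2.5*21.6 = 54; 7.6*0.1 = 0.76; 31.9*0.14 = 4.466
CPT = 54 + 0.76 + 4.466 − 41 = 18.226 °C
Rounded to 0.1 °C: CPT ≈ 18.2 °C

18.2 °C


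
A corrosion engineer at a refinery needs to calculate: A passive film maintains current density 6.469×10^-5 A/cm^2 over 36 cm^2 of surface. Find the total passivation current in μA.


I = i_pass * A, then convert A → μA (×10^6)
I = 6.469×10^-5 * 36 * 10^6 = 2328.84 μA

2328.84 μA


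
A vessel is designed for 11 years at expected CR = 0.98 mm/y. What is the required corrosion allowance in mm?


Corrosion allowance = CR × design life
CA = 0.98 * 11 = 10.78 mm

10.78 mm


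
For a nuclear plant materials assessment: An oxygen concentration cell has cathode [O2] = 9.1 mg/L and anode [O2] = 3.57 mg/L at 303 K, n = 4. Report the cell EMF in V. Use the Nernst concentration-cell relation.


Apply the Nernst concentration-cell relation: E = (RT/nF)*ln(C_cathode/C_anode)
RT/nF = 8.314*303/(4*96485) = 0.00652729 V
ln(9.1/3.57) = 0.93571
E = 0.00652729 * 0.93571 = 0.00611 V

0.00611 V


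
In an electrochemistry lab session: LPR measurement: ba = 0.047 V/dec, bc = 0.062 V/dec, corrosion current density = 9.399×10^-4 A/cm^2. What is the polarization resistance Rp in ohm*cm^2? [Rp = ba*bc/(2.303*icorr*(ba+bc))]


Apply the Stern-Geary equation: Rp = ba*bc / (2.303*icorr*(ba+bc))
ba*bc = 0.047*0.062 = 0.002914
ba+bc = 0.109; 2.303*icorr*(ba+bc) = 2.303*9.399×10^-4*0.109 = 2.3594028×10^-4
Rp = 0.002914 / 2.3594028×10^-4 = 12.4 ohm*cm^2

12.4 ohm*cm^2


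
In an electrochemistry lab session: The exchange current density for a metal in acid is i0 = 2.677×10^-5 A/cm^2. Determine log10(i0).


i0 = 2.677×10^-5 A/cm^2
log10(i0) = -4.572

-4.572


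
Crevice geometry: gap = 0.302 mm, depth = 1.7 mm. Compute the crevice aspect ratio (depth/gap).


Aspect ratio = depth / gap
Ratio = 1.7 / 0.302 = 5.6

5.6


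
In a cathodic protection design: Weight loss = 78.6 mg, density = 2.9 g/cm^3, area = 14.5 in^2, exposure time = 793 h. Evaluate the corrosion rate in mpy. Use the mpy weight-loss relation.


Apply the mpy weight-loss relation: CR = 534 * W / (D * A * T)
Numerator: 534 * 78.6 = 41972.4
Denominator: 2.9 * 14.5 * 793 = 33345.65
CR = 41972.4 / 33345.65 = 1.259 mpy

1.259 mpy


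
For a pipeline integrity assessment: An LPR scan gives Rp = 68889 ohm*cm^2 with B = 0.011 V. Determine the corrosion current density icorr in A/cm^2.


Apply the Stern-Geary relation: icorr = B / Rp
icorr = 0.011 / 68889 = 1.597×10^-7 A/cm^2

1.597×10^-7 A/cm^2


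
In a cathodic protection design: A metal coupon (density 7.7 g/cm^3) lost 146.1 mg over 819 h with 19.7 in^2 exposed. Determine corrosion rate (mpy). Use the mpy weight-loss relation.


Apply the mpy weight-loss relation: CR = 534 * W / (D * A * T)
Numerator: 534 * 146.1 = 78017.4
Denominator: 7.7 * 19.7 * 819 = 124234.11
CR = 78017.4 / 124234.11 = 0.628 mpy

0.628 mpy


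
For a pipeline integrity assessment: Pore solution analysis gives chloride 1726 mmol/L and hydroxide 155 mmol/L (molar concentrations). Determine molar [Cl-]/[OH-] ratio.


Threshold parameter = [Cl-] / [OH-] (molar basis; both in mmol/L, so units cancel)
Ratio = 1726 / 155 = 11.14

11.14


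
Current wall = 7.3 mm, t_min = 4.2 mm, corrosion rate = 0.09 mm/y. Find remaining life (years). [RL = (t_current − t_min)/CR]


Apply the remaining-life relation: RL = (t_current − t_min) / CR
RL = (7.3 − 4.2) / 0.09 = 3.1 / 0.09 = 34.4 years

34.4 years


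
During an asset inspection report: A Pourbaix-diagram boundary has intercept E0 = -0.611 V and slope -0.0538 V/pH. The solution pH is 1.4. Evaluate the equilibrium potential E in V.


Apply the Pourbaix line equation: E = E0 + slope*pH
E = -0.611 + (-0.0538)*1.4 = -0.611 + (-0.07532) = -0.68632 V
Rounded to 3 decimal places: E = -0.686 V

-0.686 V


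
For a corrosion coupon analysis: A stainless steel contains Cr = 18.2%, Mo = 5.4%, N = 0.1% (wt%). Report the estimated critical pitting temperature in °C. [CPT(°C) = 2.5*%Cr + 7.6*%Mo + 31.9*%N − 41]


Apply the ASTM G48 empirical CPT estimate: CPT(°C) = 2.5*%Cr + 7.6*%Mo + 31.9*%N − 41
2.5*18.2 = 45.5; 7.6*5.4 = 41.04; 31.9*0.1 = 3.19
CPT = 45.5 + 41.04 + 3.19 − 41 = 48.73 °C
Rounded to 0.1 °C: CPT ≈ 48.7 °C

48.7 °C


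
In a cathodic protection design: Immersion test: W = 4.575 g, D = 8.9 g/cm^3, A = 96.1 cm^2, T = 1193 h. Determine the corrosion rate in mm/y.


Apply the mm/y weight-loss relation: CR = 87600 * W / (D * A * T)
Numerator: 87600 * 4.575 = 400770.0
Denominator: 8.9 * 96.1 * 1193 = 1020360.97
CR = 400770.0 / 1020360.97 = 0.3928 mm/y

0.3928 mm/y


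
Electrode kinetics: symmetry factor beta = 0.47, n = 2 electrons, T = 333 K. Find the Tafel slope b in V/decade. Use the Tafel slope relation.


Apply the Tafel slope relation: b = 2.303*R*T/(beta*n*F)
Numerator: 2.303 * 8.314 * 333 = 6376.0
Denominator: 0.47 * 2 * 96485 = 90695.9
b = 6376.0 / 90695.9 = 0.07 V/decade

0.07 V/decade


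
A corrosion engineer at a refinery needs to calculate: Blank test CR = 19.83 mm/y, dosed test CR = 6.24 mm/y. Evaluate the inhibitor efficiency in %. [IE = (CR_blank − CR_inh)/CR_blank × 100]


Apply the inhibitor-efficiency definition: IE = (CR_blank − CR_inh)/CR_blank × 100
IE = (19.83 − 6.24) / 19.83 × 100
IE = 13.59 / 19.83 × 100 = 68.5 %

68.5 %


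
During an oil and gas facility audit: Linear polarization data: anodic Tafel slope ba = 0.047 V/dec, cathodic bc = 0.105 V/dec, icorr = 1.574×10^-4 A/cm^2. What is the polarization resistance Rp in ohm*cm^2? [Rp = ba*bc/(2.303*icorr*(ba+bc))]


Apply the Stern-Geary equation: Rp = ba*bc / (2.303*icorr*(ba+bc))
ba*bc = 0.047*0.105 = 0.004935
ba+bc = 0.152; 2.303*icorr*(ba+bc) = 2.303*1.574×10^-4*0.152 = 5.5098814×10^-5
Rp = 0.004935 / 5.5098814×10^-5 = 89.6 ohm*cm^2

89.6 ohm*cm^2


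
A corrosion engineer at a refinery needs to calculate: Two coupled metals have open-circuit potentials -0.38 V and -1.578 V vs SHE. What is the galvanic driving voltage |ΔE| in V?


Driving voltage is the absolute potential difference.
|ΔE| = |-0.38 − (-1.578)| = 1.198 V

1.198 V


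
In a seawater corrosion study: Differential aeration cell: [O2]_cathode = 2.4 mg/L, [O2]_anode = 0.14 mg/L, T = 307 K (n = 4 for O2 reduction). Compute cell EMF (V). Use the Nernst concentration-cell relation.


Apply the Nernst concentration-cell relation: E = (RT/nF)*ln(C_cathode/C_anode)
RT/nF = 8.314*307/(4*96485) = 0.00661346 V
ln(2.4/0.14) = 2.84158
E = 0.00661346 * 2.84158 = 0.01879 V

0.01879 V


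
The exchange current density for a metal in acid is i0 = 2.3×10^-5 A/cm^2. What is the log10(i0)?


i0 = 2.3×10^-5 A/cm^2
log10(i0) = -4.638

-4.638


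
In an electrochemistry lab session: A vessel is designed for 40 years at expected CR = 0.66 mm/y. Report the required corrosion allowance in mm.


Corrosion allowance = CR × design life
CA = 0.66 * 40 = 26.4 mm

26.4 mm


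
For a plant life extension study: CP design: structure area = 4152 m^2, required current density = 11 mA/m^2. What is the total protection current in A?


I = area * current density, then convert mA → A (÷1000)
I = 4152 * 11 / 1000 = 45.67 A

45.67 A


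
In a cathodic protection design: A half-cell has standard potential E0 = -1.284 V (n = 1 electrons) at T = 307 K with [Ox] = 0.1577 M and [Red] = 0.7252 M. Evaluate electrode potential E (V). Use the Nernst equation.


Apply the Nernst equation: E = E0 + (RT/nF)*ln([Ox]/[Red])
Step 1: RT/nF = 8.314*307/(1*96485) = 0.02645383 V
Step 2: [Ox]/[Red] = 0.1577/0.7252 = 0.217457
Step 3: ln(0.217457) = -1.525754
Step 4: correction = 0.02645383 * -1.525754 = -0.0404 V
E = -1.284 + -0.0404 = -1.3244 V

-1.3244 V


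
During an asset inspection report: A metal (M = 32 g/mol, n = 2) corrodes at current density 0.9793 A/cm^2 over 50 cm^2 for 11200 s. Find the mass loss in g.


Apply Faraday's law: m = i*A*t*M / (n*F)
Total charge passed Q = i*A*t = 0.9793*50*11200 = 548408 C
m = Q*M/(n*F) = 548408*32/(2*96485) = 90.94189 g

90.94189 g


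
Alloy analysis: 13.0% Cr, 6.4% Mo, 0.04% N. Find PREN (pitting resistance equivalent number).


Apply the PREN formula: PREN = Cr + 3.3*Mo + 16*N
PREN = 13.0 + 3.3*6.4 + 16*0.04
PREN = 13.0 + 21.12 + 0.64 = 34.76

34.76


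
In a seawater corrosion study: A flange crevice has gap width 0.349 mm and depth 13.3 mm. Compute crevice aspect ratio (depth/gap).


Aspect ratio = depth / gap
Ratio = 13.3 / 0.349 = 38.1

38.1


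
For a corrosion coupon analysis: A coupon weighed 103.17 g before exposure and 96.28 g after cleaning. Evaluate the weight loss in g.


Weight loss = initial − final
WL = 103.17 − 96.28 = 6.89 g

6.89 g


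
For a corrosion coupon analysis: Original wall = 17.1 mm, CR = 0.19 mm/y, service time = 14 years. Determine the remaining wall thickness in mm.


Remaining wall = original − CR × time
t = 17.1 − 0.19*14 = 17.1 − 2.66 = 14.44 mm

14.44 mm


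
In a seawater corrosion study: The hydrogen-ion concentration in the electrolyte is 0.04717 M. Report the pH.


pH = −log10[H+]
pH = −log10(0.04717) = 1.33

1.33


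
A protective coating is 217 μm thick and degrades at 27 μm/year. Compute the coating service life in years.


Service life = thickness / degradation rate
Life = 217 / 27 = 8.0 years

8.0 years


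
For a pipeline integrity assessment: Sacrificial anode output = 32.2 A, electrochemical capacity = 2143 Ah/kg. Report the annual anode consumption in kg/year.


Annual consumption = current * hours per year / capacity
Rate = 32.2 * 8760 / 2143 = 131.6 kg/year

131.6 kg/year


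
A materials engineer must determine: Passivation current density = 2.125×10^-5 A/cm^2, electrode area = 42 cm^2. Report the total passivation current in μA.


I = i_pass * A, then convert A → μA (×10^6)
I = 2.125×10^-5 * 42 * 10^6 = 892.5 μA

892.5 μA


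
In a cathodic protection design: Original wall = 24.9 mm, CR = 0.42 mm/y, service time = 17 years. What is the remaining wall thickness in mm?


Remaining wall = original − CR × time
t = 24.9 − 0.42*17 = 24.9 − 7.14 = 17.76 mm

17.76 mm


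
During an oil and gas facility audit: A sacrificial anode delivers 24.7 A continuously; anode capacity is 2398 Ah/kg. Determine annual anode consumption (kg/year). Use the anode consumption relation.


Annual consumption = current * hours per year / capacity
Rate = 24.7 * 8760 / 2398 = 90.2 kg/year

90.2 kg/year


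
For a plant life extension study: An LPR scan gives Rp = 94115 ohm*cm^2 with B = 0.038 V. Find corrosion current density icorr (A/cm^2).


Apply the Stern-Geary relation: icorr = B / Rp
icorr = 0.038 / 94115 = 4.038×10^-7 A/cm^2

4.038×10^-7 A/cm^2


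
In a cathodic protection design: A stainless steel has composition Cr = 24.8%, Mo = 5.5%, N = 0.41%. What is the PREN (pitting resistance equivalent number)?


Apply the PREN formula: PREN = Cr + 3.3*Mo + 16*N
PREN = 24.8 + 3.3*5.5 + 16*0.41
PREN = 24.8 + 18.15 + 6.56 = 49.51

49.51


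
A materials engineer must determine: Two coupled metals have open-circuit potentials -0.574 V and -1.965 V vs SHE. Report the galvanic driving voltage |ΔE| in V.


Driving voltage is the absolute potential difference.
|ΔE| = |-0.574 − (-1.965)| = 1.391 V

1.391 V


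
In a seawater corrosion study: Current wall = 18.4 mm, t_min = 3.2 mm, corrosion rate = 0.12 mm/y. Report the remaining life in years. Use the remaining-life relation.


Apply the remaining-life relation: RL = (t_current − t_min) / CR
RL = (18.4 − 3.2) / 0.12 = 15.2 / 0.12 = 126.7 years

126.7 years


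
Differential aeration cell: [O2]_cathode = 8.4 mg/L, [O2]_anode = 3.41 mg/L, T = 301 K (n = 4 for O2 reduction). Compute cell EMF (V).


Apply the Nernst concentration-cell relation: E = (RT/nF)*ln(C_cathode/C_anode)
RT/nF = 8.314*301/(4*96485) = 0.0064842 V
ln(8.4/3.41) = 0.90152
E = 0.0064842 * 0.90152 = 0.00585 V

0.00585 V


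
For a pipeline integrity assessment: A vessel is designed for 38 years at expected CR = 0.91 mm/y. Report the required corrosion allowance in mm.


Corrosion allowance = CR × design life
CA = 0.91 * 38 = 34.58 mm

34.58 mm


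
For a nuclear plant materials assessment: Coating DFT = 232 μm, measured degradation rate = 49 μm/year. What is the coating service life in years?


Service life = thickness / degradation rate
Life = 232 / 49 = 4.7 years

4.7 years


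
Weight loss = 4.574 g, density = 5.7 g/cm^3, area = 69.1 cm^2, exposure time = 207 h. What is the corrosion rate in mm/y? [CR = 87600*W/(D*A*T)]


Apply the mm/y weight-loss relation: CR = 87600 * W / (D * A * T)
Numerator: 87600 * 4.574 = 400682.4
Denominator: 5.7 * 69.1 * 207 = 81531.09
CR = 400682.4 / 81531.09 = 4.9145 mm/y

4.9145 mm/y


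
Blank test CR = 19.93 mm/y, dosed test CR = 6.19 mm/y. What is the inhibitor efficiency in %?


Apply the inhibitor-efficiency definition: IE = (CR_blank − CR_inh)/CR_blank × 100
IE = (19.93 − 6.19) / 19.93 × 100
IE = 13.74 / 19.93 × 100 = 68.9 %

68.9 %


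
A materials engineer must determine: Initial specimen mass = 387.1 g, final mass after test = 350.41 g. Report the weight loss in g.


Weight loss = initial − final
WL = 387.1 − 350.41 = 36.69 g

36.69 g


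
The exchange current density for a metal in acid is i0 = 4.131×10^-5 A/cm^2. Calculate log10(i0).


i0 = 4.131×10^-5 A/cm^2
log10(i0) = -4.384

-4.384


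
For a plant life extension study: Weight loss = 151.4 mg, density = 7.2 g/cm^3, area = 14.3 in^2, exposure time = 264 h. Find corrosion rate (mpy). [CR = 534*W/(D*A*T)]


Apply the mpy weight-loss relation: CR = 534 * W / (D * A * T)
Numerator: 534 * 151.4 = 80847.6
Denominator: 7.2 * 14.3 * 264 = 27181.44
CR = 80847.6 / 27181.44 = 2.9744 mpy

2.9744 mpy


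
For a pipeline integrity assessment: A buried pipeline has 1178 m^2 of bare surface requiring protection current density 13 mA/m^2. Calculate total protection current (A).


I = area * current density, then convert mA → A (÷1000)
I = 1178 * 13 / 1000 = 15.31 A

15.31 A


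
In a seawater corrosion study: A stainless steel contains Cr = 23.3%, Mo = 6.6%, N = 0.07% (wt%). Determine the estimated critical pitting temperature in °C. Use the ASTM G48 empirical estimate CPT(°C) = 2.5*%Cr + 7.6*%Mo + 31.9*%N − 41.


Apply the ASTM G48 empirical CPT estimate: CPT(°C) = 2.5*%Cr + 7.6*%Mo + 31.9*%N − 41
2.5*23.3 = 58.25; 7.6*6.6 = 50.16; 31.9*0.07 = 2.233
CPT = 58.25 + 50.16 + 2.233 − 41 = 69.643 °C
Rounded to 0.1 °C: CPT ≈ 69.6 °C

69.6 °C


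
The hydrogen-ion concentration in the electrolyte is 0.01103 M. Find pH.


pH = −log10[H+]
pH = −log10(0.01103) = 1.96

1.96


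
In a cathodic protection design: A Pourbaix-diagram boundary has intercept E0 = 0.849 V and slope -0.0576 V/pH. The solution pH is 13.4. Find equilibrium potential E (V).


Apply the Pourbaix line equation: E = E0 + slope*pH
E = 0.849 + (-0.0576)*13.4 = 0.849 + (-0.77184) = 0.07716 V
Rounded to 4 decimal places: E = 0.0772 V

0.0772 V


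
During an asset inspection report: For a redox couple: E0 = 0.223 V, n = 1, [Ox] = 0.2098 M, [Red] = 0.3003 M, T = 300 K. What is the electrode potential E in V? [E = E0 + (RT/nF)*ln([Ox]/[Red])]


Apply the Nernst equation: E = E0 + (RT/nF)*ln([Ox]/[Red])
Step 1: RT/nF = 8.314*300/(1*96485) = 0.02585065 V
Step 2: [Ox]/[Red] = 0.2098/0.3003 = 0.698635
Step 3: ln(0.698635) = -0.358627
Step 4: correction = 0.02585065 * -0.358627 = -0.009 V
E = 0.223 + -0.009 = 0.214 V

0.214 V


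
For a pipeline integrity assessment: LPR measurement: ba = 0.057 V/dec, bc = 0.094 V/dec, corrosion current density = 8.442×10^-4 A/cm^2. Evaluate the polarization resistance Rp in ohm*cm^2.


Apply the Stern-Geary equation: Rp = ba*bc / (2.303*icorr*(ba+bc))
ba*bc = 0.057*0.094 = 0.005358
ba+bc = 0.151; 2.303*icorr*(ba+bc) = 2.303*8.442×10^-4*0.151 = 2.9357308×10^-4
Rp = 0.005358 / 2.9357308×10^-4 = 18.25 ohm*cm^2

18.25 ohm*cm^2


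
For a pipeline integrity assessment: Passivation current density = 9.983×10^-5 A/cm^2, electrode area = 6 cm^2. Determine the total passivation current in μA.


I = i_pass * A, then convert A → μA (×10^6)
I = 9.983×10^-5 * 6 * 10^6 = 598.98 μA

598.98 μA


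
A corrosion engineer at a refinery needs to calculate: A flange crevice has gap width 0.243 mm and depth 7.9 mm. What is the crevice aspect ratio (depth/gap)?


Aspect ratio = depth / gap
Ratio = 7.9 / 0.243 = 32.5

32.5


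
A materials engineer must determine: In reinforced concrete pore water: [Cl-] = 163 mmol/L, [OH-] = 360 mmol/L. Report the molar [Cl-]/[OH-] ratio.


Threshold parameter = [Cl-] / [OH-] (molar basis; both in mmol/L, so units cancel)
Ratio = 163 / 360 = 0.45

0.45


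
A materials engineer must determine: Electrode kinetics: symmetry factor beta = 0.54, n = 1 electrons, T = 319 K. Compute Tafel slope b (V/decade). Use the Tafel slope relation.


Apply the Tafel slope relation: b = 2.303*R*T/(beta*n*F)
Numerator: 2.303 * 8.314 * 319 = 6107.94
Denominator: 0.54 * 1 * 96485 = 52101.9
b = 6107.94 / 52101.9 = 0.117 V/decade

0.117 V/decade


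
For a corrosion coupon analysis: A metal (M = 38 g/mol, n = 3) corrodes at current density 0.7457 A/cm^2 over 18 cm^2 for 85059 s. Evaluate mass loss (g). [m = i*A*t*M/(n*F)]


Apply Faraday's law: m = i*A*t*M / (n*F)
Total charge passed Q = i*A*t = 0.7457*18*85059 = 1141712.9334 C
m = Q*M/(n*F) = 1141712.9334*38/(3*96485) = 149.88544 g

149.88544 g


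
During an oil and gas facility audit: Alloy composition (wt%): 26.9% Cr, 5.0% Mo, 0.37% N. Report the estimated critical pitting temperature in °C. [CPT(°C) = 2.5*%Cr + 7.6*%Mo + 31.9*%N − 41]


Apply the ASTM G48 empirical CPT estimate: CPT(°C) = 2.5*%Cr + 7.6*%Mo + 31.9*%N − 41
2.5*26.9 = 67.25; 7.6*5.0 = 38; 31.9*0.37 = 11.803
CPT = 67.25 + 38 + 11.803 − 41 = 76.053 °C
Rounded to 0.1 °C: CPT ≈ 76.1 °C

76.1 °C


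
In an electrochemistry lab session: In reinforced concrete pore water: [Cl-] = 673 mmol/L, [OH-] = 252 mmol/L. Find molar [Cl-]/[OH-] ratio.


Threshold parameter = [Cl-] / [OH-] (molar basis; both in mmol/L, so units cancel)
Ratio = 673 / 252 = 2.67

2.67


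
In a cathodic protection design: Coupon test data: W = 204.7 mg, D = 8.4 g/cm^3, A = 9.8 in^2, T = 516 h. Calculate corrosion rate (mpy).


Apply the mpy weight-loss relation: CR = 534 * W / (D * A * T)
Numerator: 534 * 204.7 = 109309.8
Denominator: 8.4 * 9.8 * 516 = 42477.12
CR = 109309.8 / 42477.12 = 2.57338 mpy

2.57338 mpy


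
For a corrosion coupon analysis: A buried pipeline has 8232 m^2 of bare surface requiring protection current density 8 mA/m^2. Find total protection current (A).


I = area * current density, then convert mA → A (÷1000)
I = 8232 * 8 / 1000 = 65.86 A

65.86 A


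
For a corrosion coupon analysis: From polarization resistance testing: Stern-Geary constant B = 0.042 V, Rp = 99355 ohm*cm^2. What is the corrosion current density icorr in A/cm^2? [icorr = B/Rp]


Apply the Stern-Geary relation: icorr = B / Rp
icorr = 0.042 / 99355 = 4.227×10^-7 A/cm^2

4.227×10^-7 A/cm^2


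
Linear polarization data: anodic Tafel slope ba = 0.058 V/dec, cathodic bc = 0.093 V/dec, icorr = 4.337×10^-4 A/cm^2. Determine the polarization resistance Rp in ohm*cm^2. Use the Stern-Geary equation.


Apply the Stern-Geary equation: Rp = ba*bc / (2.303*icorr*(ba+bc))
ba*bc = 0.058*0.093 = 0.005394
ba+bc = 0.151; 2.303*icorr*(ba+bc) = 2.303*4.337×10^-4*0.151 = 1.5082048×10^-4
Rp = 0.005394 / 1.5082048×10^-4 = 35.8 ohm*cm^2

35.8 ohm*cm^2


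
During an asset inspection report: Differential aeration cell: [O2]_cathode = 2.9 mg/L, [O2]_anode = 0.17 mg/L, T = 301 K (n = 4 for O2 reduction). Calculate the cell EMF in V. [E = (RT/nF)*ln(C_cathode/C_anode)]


Apply the Nernst concentration-cell relation: E = (RT/nF)*ln(C_cathode/C_anode)
RT/nF = 8.314*301/(4*96485) = 0.0064842 V
ln(2.9/0.17) = 2.83667
E = 0.0064842 * 2.83667 = 0.01839 V

0.01839 V


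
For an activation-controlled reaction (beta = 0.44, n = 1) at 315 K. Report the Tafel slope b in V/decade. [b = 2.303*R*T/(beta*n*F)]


Apply the Tafel slope relation: b = 2.303*R*T/(beta*n*F)
Numerator: 2.303 * 8.314 * 315 = 6031.35
Denominator: 0.44 * 1 * 96485 = 42453.4
b = 6031.35 / 42453.4 = 0.1421 V/decade

0.1421 V/decade


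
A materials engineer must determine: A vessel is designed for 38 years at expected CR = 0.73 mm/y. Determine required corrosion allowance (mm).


Corrosion allowance = CR × design life
CA = 0.73 * 38 = 27.74 mm

27.74 mm


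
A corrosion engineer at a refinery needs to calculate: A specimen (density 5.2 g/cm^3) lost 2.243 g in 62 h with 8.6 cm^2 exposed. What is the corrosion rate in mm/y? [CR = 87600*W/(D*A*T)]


Apply the mm/y weight-loss relation: CR = 87600 * W / (D * A * T)
Numerator: 87600 * 2.243 = 196486.8
Denominator: 5.2 * 8.6 * 62 = 2772.64
CR = 196486.8 / 2772.64 = 70.86632 mm/y

70.86632 mm/y
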